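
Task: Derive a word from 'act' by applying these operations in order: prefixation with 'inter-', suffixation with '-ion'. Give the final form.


Step 1: Add prefix 'inter-' to 'act' = 'interact'
Step 2: Add suffix '-ion' to 'interact' = 'interaction'

interaction


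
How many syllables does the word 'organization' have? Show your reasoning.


Break 'organization' into syllables: or-gan-i-za-tion -> or | gan | i | za | tion = 5 syllables

5 syllables


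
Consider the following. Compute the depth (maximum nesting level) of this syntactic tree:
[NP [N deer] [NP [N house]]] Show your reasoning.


Count bracket nesting levels:
'[' at pos 0: depth = 1
'[' at pos 4: depth = 2
'[' at pos 13: depth = 2
'[' at pos 17: depth = 3
Maximum depth reached: 3

3


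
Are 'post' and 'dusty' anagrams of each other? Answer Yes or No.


Sorted letters of 'post': 'opst'
Sorted letters of 'dusty': 'dstuy'
They do not match.

No


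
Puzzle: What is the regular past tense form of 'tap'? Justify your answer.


Apply rule: Double final consonant and add -ed. 'tap' becomes 'tapped'.

tapped


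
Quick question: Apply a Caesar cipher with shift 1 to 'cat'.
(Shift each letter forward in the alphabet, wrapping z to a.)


Shift each letter by 1: c -> d, a -> b, t -> u. Result: 'dbu'.

dbu


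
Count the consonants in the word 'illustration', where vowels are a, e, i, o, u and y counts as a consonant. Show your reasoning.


Consonants in 'illustration': l, l, s, t, r, t, n = 7 consonants.

7


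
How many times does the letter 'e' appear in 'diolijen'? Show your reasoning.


Letter 'e' in 'diolijen': found at position(s) 7 = 1 occurrence(s).

1


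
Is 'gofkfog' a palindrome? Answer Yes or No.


Forward: 'gofkfog'
Reversed: 'gofkfog'
They are identical.

Yes


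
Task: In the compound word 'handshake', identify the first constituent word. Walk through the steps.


Split 'handshake' into 'hand' + 'shake'. The first part is 'hand'.

hand


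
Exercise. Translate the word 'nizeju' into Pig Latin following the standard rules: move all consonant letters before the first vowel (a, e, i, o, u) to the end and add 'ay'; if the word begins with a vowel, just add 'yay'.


'nizeju': move consonant cluster 'n' to end and add 'ay': 'izejunay'.

izejunay


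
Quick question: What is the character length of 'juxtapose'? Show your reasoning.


Spell out 'juxtapose' and number each letter: j(1), u(2), x(3), t(4), a(5), p(6), o(7), s(8), e(9). Total: 9 letters.

9


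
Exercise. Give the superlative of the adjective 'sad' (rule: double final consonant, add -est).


Apply superlative formation (double final consonant, add -est): 'sad' -> 'saddest'.

saddest


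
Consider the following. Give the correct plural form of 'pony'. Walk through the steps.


Apply rule: Change -y to -ies (consonant + y). 'pony' becomes 'ponies'.

ponies


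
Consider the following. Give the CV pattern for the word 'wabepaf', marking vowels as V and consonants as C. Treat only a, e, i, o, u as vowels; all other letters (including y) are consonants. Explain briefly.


Letter mapping: w = C, a = V, b = C, e = V, p = C, a = V, f = C.

CVCVCVC


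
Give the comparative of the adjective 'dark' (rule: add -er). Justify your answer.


Apply comparative formation (add -er): 'dark' -> 'darker'.

darker


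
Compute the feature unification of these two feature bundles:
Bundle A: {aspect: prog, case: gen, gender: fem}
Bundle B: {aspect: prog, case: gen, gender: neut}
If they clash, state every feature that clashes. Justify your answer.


Compare features:
aspect: A=prog vs B=prog -> unified: prog
case: A=gen vs B=gen -> unified: gen
gender: A=fem vs B=neut -> CLASH
Clash detected on feature 'gender' (fem vs neut); unification fails.

CLASH on 'gender' (fem vs neut)


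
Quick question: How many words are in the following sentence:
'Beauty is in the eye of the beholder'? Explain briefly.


Split into words: Beauty | is | in | the | eye | of | the | beholder = 8 words.

8


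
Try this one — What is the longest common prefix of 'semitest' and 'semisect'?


Compare from the start: 4 characters match: 'semi'. Mismatch at position 5: 't' vs 's'.

semi


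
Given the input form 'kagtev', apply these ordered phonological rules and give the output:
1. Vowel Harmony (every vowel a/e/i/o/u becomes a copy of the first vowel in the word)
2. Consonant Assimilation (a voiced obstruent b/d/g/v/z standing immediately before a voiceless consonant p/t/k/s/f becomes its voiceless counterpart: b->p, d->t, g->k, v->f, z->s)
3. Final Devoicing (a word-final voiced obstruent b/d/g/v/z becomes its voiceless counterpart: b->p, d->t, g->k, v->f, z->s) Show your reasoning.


Starting form: 'kagtev'
Rule 1: Vowel Harmony: all vowels become 'a' (matching first vowel). 'kagtev' -> 'kagtav'
Rule 2: Consonant Assimilation: voiced obstruent before voiceless consonant becomes voiceless ('gt' -> 'kt'). 'kagtav' -> 'kaktav'
Rule 3: Final Devoicing: word-final voiced obstruent 'v' becomes voiceless 'f'. 'kaktav' -> 'kaktaf'
Final form: 'kaktaf'

kaktaf


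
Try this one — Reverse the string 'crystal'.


Reverse 'crystal' character by character: 'latsyrc'.

latsyrc


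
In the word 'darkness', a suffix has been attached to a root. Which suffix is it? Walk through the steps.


The word 'darkness' = 'dark' (root) + '-ness' (suffix). The suffix is '-ness'.

ness


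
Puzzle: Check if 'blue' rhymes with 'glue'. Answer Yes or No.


Rime (stressed vowel + following sounds) of 'blue': -ue = /uː/
Rime of 'glue': -ue = /uː/
/uː/ and /uː/ are the same ending sound, so the words rhyme.

Yes


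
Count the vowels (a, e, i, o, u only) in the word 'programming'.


Vowels in 'programming': o, a, i = 3 vowels.

3


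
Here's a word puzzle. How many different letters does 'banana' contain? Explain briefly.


Unique letters in 'banana': {a, b, n} = 3 distinct letters.

3


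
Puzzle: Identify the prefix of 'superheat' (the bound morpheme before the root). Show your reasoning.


The word 'superheat' = 'super' (prefix) + 'heat' (root). The prefix is 'super'.

super


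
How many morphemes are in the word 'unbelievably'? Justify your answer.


Decomposition: un- (prefix) + believe (root) + -able (suffix) + -ly (suffix) = 4 morpheme(s)

4 morphemes


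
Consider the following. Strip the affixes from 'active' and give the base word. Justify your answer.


Remove suffix '-ive' from 'active' to get root 'act'.

act


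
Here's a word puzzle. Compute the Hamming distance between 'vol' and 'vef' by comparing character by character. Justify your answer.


Alignment:
Position 1: 'v' vs 'v' = match
Position 2: 'o' vs 'e' = DIFFER
Position 3: 'l' vs 'f' = DIFFER
Total differences: 2

2


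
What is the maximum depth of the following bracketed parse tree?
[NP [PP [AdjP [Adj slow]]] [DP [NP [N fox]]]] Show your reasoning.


Count bracket nesting levels:
'[' at pos 0: depth = 1
'[' at pos 4: depth = 2
'[' at pos 8: depth = 3
'[' at pos 14: depth = 4
'[' at pos 27: depth = 2
'[' at pos 31: depth = 3
'[' at pos 35: depth = 4
Maximum depth reached: 4

4


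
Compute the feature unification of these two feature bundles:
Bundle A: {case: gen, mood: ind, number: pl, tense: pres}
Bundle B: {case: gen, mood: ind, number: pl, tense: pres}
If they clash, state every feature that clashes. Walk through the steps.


Compare features:
case: A=gen vs B=gen -> unified: gen
mood: A=ind vs B=ind -> unified: ind
number: A=pl vs B=pl -> unified: pl
tense: A=pres vs B=pres -> unified: pres
No clashes found.

Unified: {case: gen, mood: ind, number: pl, tense: pres}


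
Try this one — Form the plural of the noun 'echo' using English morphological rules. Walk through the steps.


Apply rule: Add -es (consonant + o). 'echo' becomes 'echoes'.

echoes


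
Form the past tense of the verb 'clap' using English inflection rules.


Apply rule: Double final consonant and add -ed. 'clap' becomes 'clapped'.

clapped


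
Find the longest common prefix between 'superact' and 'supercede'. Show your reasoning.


Compare from the start: 5 characters match: 'super'. Mismatch at position 6: 'a' vs 'c'.

super


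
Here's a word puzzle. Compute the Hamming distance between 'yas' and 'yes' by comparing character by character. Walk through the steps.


Alignment:
Position 1: 'y' vs 'y' = match
Position 2: 'a' vs 'e' = DIFFER
Position 3: 's' vs 's' = match
Total differences: 1

1


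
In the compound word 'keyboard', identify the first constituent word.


Split 'keyboard' into 'key' + 'board'. The first part is 'key'.

key


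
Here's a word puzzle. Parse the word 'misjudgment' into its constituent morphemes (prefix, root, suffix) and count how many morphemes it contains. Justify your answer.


Step 1: Identify prefix: 'mis' (meaning: wrongly)
Step 2: Identify root: 'judge'
Step 3: Identify suffix(es): 'ment'
Decomposition: mis- (prefix: wrongly) + judge (root) + -ment (suffix: action/result)
Total morphemes: 3

3 morphemes (mis- (prefix: wrongly) + judge (root) + -ment (suffix: action/result))


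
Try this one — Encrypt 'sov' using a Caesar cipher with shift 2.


Shift each letter by 2: s -> u, o -> q, v -> x. Result: 'uqx'.

uqx


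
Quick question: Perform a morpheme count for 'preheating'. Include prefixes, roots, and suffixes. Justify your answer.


Decomposition: pre- (prefix) + heat (root) + -ing (suffix) = 3 morpheme(s)

3 morphemes


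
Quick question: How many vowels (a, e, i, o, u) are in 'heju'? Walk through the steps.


Vowels in 'heju': e, u = 2 vowels.

2


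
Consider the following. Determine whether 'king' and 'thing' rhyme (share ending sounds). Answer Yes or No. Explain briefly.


Rime (stressed vowel + following sounds) of 'king': -ing = /ɪŋ/
Rime of 'thing': -ing = /ɪŋ/
/ɪŋ/ and /ɪŋ/ are the same ending sound, so the words rhyme.

Yes


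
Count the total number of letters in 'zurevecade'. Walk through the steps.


Spell out 'zurevecade' and number each letter: z(1), u(2), r(3), e(4), v(5), e(6), c(7), a(8), d(9), e(10). Total: 10 letters.

10


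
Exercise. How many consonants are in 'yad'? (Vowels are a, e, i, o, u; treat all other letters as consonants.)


Consonants in 'yad': y, d = 2 consonants.

2


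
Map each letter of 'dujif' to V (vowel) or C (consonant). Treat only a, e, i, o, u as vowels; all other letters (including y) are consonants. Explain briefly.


Letter mapping: d = C, u = V, j = C, i = V, f = C.

CVCVC


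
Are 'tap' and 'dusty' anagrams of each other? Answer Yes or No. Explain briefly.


Sorted letters of 'tap': 'apt'
Sorted letters of 'dusty': 'dstuy'
They do not match.

No


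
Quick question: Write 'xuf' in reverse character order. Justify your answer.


Reverse 'xuf' character by character: 'fux'.

fux


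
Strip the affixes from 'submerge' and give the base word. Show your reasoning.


Remove prefix 'sub' from 'submerge' to get root 'merge'.

merge


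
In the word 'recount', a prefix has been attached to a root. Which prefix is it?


The word 'recount' = 're' (prefix) + 'count' (root). The prefix is 're'.

re


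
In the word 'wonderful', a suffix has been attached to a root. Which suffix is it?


The word 'wonderful' = 'wonder' (root) + '-ful' (suffix). The suffix is '-ful'.

ful


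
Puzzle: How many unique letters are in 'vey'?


Unique letters in 'vey': {e, v, y} = 3 distinct letters.

3


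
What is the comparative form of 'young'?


Apply comparative formation (add -er): 'young' -> 'younger'.

younger


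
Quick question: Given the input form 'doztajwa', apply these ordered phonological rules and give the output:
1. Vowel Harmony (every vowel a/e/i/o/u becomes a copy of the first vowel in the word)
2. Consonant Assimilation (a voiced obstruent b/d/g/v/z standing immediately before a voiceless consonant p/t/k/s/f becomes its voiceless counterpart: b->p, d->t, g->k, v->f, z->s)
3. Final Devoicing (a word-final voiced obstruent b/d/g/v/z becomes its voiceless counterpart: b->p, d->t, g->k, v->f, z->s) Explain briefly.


Starting form: 'doztajwa'
Rule 1: Vowel Harmony: all vowels become 'o' (matching first vowel). 'doztajwa' -> 'doztojwo'
Rule 2: Consonant Assimilation: voiced obstruent before voiceless consonant becomes voiceless ('zt' -> 'st'). 'doztojwo' -> 'dostojwo'
Rule 3: Final Devoicing: the word ends in the vowel 'o', not a consonant. No change.
Final form: 'dostojwo'

dostojwo


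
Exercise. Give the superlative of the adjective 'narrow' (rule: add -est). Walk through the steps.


Apply superlative formation (add -est): 'narrow' -> 'narrowest'.

narrowest


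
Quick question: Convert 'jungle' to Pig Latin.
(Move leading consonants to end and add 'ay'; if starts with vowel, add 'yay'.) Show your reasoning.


'jungle': move consonant cluster 'j' to end and add 'ay': 'unglejay'.

unglejay


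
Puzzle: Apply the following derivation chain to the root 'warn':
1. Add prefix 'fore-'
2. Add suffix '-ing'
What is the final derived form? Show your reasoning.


Step 1: Add prefix 'fore-' to 'warn' = 'forewarn'
Step 2: Add suffix '-ing' to 'forewarn' = 'forewarning'

forewarning


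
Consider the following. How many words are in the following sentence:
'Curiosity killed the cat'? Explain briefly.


Split into words: Curiosity | killed | the | cat = 4 words.

4


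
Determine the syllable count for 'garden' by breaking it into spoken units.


Break 'garden' into syllables: gar-den -> gar | den = 2 syllables

2 syllables


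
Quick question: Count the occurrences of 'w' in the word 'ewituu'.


Letter 'w' in 'ewituu': found at position(s) 2 = 1 occurrence(s).

1


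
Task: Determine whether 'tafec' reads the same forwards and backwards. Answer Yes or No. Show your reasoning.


Forward: 'tafec'
Reversed: 'cefat'
They differ.

No


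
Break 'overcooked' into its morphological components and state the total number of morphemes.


Step 1: Identify prefix: 'over' (meaning: excessively)
Step 2: Identify root: 'cook'
Step 3: Identify suffix(es): 'ed'
Decomposition: over- (prefix: excessively) + cook (root) + -ed (suffix: past)
Total morphemes: 3

3 morphemes (over- (prefix: excessively) + cook (root) + -ed (suffix: past))


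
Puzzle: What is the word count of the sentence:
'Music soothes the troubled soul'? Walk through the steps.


Split into words: Music | soothes | the | troubled | soul = 5 words.

5


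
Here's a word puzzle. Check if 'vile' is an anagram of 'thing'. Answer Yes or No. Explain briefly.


Sorted letters of 'vile': 'eilv'
Sorted letters of 'thing': 'ghint'
They do not match.

No


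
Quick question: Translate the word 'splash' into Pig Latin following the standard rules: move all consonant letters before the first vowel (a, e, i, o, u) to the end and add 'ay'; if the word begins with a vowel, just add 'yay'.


'splash': move consonant cluster 'spl' to end and add 'ay': 'ashsplay'.

ashsplay


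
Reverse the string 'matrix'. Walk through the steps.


Reverse 'matrix' character by character: 'xirtam'.

xirtam


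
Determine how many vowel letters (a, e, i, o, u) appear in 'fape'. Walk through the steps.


Vowels in 'fape': a, e = 2 vowels.

2


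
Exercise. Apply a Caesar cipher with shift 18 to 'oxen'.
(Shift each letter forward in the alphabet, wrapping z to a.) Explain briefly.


Shift each letter by 18: o -> g, x -> p, e -> w, n -> f. Result: 'gpwf'.

gpwf


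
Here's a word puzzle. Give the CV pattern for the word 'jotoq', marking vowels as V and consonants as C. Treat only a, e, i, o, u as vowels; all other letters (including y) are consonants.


Letter mapping: j = C, o = V, t = C, o = V, q = C.

CVCVC


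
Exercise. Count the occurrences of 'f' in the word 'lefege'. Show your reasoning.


Letter 'f' in 'lefege': found at position(s) 3 = 1 occurrence(s).

1


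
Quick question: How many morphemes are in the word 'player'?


Decomposition: play (root) + -er (suffix) = 2 morpheme(s)

2 morphemes


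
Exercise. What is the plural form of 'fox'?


Apply rule: Add -es (sibilant/fricative ending). 'fox' becomes 'foxes'.

foxes


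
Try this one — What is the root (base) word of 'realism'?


Remove suffix '-ism' from 'realism' to get root 'real'.

real


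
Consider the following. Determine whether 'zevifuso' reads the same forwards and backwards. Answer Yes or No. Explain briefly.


Forward: 'zevifuso'
Reversed: 'osufivez'
They differ.

No


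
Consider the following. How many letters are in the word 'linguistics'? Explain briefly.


Spell out 'linguistics' and number each letter: l(1), i(2), n(3), g(4), u(5), i(6), s(7), t(8), i(9), c(10), s(11). Total: 11 letters.

11


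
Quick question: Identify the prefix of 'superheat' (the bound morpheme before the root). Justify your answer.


The word 'superheat' = 'super' (prefix) + 'heat' (root). The prefix is 'super'.

super


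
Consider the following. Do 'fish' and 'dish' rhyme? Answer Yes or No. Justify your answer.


Rime (stressed vowel + following sounds) of 'fish': -ish = /ɪʃ/
Rime of 'dish': -ish = /ɪʃ/
/ɪʃ/ and /ɪʃ/ are the same ending sound, so the words rhyme.

Yes


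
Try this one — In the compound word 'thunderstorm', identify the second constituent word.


Split 'thunderstorm' into 'thunder' + 'storm'. The second part is 'storm'.

storm


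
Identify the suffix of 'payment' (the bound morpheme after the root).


The word 'payment' = 'pay' (root) + '-ment' (suffix). The suffix is '-ment'.

ment


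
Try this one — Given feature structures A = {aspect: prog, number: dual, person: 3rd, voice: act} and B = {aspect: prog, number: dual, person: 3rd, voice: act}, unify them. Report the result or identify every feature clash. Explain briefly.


Compare features:
aspect: A=prog vs B=prog -> unified: prog
number: A=dual vs B=dual -> unified: dual
person: A=3rd vs B=3rd -> unified: 3rd
voice: A=act vs B=act -> unified: act
No clashes found.

Unified: {aspect: prog, number: dual, person: 3rd, voice: act}


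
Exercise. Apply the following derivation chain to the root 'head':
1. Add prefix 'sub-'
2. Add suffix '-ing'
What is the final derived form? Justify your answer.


Step 1: Add prefix 'sub-' to 'head' = 'subhead'
Step 2: Add suffix '-ing' to 'subhead' = 'subheading'

subheading


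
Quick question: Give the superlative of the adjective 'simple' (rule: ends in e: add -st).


Apply superlative formation (ends in e: add -st): 'simple' -> 'simplest'.

simplest


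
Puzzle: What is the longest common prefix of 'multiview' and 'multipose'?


Compare from the start: 5 characters match: 'multi'. Mismatch at position 6: 'v' vs 'p'.

multi


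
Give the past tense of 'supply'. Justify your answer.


Apply rule: Change -y to -ied. 'supply' becomes 'supplied'.

supplied


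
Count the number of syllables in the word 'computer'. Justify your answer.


Break 'computer' into syllables: com-pu-ter -> com | pu | ter = 3 syllables

3 syllables


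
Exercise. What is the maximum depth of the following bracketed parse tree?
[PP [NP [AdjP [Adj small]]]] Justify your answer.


Count bracket nesting levels:
'[' at pos 0: depth = 1
'[' at pos 4: depth = 2
'[' at pos 8: depth = 3
'[' at pos 14: depth = 4
Maximum depth reached: 4

4


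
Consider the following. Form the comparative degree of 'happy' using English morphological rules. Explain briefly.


Apply comparative formation (consonant + y: change y to i, add -er): 'happy' -> 'happier'.

happier


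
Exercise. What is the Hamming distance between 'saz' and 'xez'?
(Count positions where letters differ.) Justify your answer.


Alignment:
Position 1: 's' vs 'x' = DIFFER
Position 2: 'a' vs 'e' = DIFFER
Position 3: 'z' vs 'z' = match
Total differences: 2

2


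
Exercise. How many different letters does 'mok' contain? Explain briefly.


Unique letters in 'mok': {k, m, o} = 3 distinct letters.

3


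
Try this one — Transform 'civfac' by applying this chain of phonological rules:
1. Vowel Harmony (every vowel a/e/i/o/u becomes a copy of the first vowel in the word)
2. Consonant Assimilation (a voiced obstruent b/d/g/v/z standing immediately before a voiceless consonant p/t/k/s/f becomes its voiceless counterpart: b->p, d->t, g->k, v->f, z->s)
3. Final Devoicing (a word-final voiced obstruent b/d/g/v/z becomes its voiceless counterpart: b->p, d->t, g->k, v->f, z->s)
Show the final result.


Starting form: 'civfac'
Rule 1: Vowel Harmony: all vowels become 'i' (matching first vowel). 'civfac' -> 'civfic'
Rule 2: Consonant Assimilation: voiced obstruent before voiceless consonant becomes voiceless ('vf' -> 'ff'). 'civfic' -> 'ciffic'
Rule 3: Final Devoicing: final consonant 'c' is not one of the voiced obstruents b/d/g/v/z. No change.
Final form: 'ciffic'

ciffic


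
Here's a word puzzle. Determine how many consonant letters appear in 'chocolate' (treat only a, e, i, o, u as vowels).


Consonants in 'chocolate': c, h, c, l, t = 5 consonants.

5


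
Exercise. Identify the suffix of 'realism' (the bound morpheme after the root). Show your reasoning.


The word 'realism' = 'real' (root) + '-ism' (suffix). The suffix is '-ism'.

ism


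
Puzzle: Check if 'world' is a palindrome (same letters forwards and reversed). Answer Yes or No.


Forward: 'world'
Reversed: 'dlrow'
They differ.

No


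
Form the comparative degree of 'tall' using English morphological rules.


Apply comparative formation (add -er): 'tall' -> 'taller'.

taller


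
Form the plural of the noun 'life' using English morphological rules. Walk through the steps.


Apply rule: Change -fe to -ves. 'life' becomes 'lives'.

lives


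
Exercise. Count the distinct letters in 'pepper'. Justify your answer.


Unique letters in 'pepper': {e, p, r} = 3 distinct letters.

3


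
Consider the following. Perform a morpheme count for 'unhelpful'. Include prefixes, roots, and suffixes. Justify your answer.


Decomposition: un- (prefix) + help (root) + -ful (suffix) = 3 morpheme(s)

3 morphemes


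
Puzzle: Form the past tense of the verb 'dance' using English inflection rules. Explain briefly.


Apply rule: Add -d (word ends in -e). 'dance' becomes 'danced'.

danced


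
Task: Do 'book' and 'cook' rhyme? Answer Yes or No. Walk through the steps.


Rime (stressed vowel + following sounds) of 'book': -ook = /ʊk/
Rime of 'cook': -ook = /ʊk/
/ʊk/ and /ʊk/ are the same ending sound, so the words rhyme.

Yes


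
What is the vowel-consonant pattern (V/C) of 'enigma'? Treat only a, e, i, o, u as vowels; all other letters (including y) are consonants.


Letter mapping: e = V, n = C, i = V, g = C, m = C, a = V.

VCVCCV


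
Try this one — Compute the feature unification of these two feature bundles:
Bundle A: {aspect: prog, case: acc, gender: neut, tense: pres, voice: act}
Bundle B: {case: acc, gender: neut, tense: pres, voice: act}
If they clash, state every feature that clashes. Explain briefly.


Compare features:
aspect: A=prog vs B=_ -> unified: prog
case: A=acc vs B=acc -> unified: acc
gender: A=neut vs B=neut -> unified: neut
tense: A=pres vs B=pres -> unified: pres
voice: A=act vs B=act -> unified: act
No clashes found.

Unified: {aspect: prog, case: acc, gender: neut, tense: pres, voice: act}


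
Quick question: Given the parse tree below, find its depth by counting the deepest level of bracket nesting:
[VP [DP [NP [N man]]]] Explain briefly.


Count bracket nesting levels:
'[' at pos 0: depth = 1
'[' at pos 4: depth = 2
'[' at pos 8: depth = 3
'[' at pos 12: depth = 4
Maximum depth reached: 4

4


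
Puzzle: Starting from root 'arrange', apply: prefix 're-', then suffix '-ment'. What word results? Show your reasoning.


Step 1: Add prefix 're-' to 'arrange' = 'rearrange'
Step 2: Add suffix '-ment' to 'rearrange' = 'rearrangement'

rearrangement


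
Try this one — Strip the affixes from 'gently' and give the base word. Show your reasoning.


Remove suffix '-ly' from 'gently' to get root 'gentle'.

gentle


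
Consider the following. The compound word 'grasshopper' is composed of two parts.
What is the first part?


Split 'grasshopper' into 'grass' + 'hopper'. The first part is 'grass'.

grass


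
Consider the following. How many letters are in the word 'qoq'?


Spell out 'qoq' and number each letter: q(1), o(2), q(3). Total: 3 letters.

3


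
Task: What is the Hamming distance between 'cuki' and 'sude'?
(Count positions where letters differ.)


Alignment:
Position 1: 'c' vs 's' = DIFFER
Position 2: 'u' vs 'u' = match
Position 3: 'k' vs 'd' = DIFFER
Position 4: 'i' vs 'e' = DIFFER
Total differences: 3

3


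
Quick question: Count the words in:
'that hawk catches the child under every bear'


Split into words: that | hawk | catches | the | child | under | every | bear = 8 words.

8


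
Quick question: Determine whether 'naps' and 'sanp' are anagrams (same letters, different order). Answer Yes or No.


Sorted letters of 'naps': 'anps'
Sorted letters of 'sanp': 'anps'
They match.

Yes


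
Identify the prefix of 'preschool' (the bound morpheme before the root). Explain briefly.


The word 'preschool' = 'pre' (prefix) + 'school' (root). The prefix is 'pre'.

pre


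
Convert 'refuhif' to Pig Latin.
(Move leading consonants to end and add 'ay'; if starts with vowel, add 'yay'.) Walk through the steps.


'refuhif': move consonant cluster 'r' to end and add 'ay': 'efuhifray'.

efuhifray


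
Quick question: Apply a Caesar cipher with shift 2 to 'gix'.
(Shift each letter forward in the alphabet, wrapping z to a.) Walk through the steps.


Shift each letter by 2: g -> i, i -> k, x -> z. Result: 'ikz'.

ikz


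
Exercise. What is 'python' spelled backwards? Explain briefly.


Reverse 'python' character by character: 'nohtyp'.

nohtyp


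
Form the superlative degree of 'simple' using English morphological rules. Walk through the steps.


Apply superlative formation (ends in e: add -st): 'simple' -> 'simplest'.

simplest


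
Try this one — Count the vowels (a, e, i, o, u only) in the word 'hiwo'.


Vowels in 'hiwo': i, o = 2 vowels.

2


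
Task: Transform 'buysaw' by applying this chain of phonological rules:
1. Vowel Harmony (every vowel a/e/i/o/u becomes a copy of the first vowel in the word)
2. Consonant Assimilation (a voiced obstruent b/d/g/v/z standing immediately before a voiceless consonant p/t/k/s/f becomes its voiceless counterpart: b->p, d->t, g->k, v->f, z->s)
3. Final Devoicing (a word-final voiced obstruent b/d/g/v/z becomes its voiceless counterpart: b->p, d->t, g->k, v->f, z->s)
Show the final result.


Starting form: 'buysaw'
Rule 1: Vowel Harmony: all vowels become 'u' (matching first vowel). 'buysaw' -> 'buysuw'
Rule 2: Consonant Assimilation: no voiced obstruent (b/d/g/v/z) stands immediately before a voiceless consonant (p/t/k/s/f). No change.
Rule 3: Final Devoicing: final consonant 'w' is not one of the voiced obstruents b/d/g/v/z. No change.
Final form: 'buysuw'

buysuw


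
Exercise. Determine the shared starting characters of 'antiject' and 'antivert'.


Compare from the start: 4 characters match: 'anti'. Mismatch at position 5: 'j' vs 'v'.

anti


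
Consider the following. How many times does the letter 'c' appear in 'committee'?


Letter 'c' in 'committee': found at position(s) 1 = 1 occurrence(s).

1


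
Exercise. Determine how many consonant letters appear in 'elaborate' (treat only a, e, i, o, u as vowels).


Consonants in 'elaborate': l, b, r, t = 4 consonants.

4


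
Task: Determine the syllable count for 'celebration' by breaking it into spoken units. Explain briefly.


Break 'celebration' into syllables: cel-e-bra-tion -> cel | e | bra | tion = 4 syllables

4 syllables


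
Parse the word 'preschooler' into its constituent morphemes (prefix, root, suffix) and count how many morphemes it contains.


Step 1: Identify prefix: 'pre' (meaning: before)
Step 2: Identify root: 'school'
Step 3: Identify suffix(es): 'er'
Decomposition: pre- (prefix: before) + school (root) + -er (suffix: one who)
Total morphemes: 3

3 morphemes (pre- (prefix: before) + school (root) + -er (suffix: one who))


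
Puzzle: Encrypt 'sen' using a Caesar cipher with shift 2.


Shift each letter by 2: s -> u, e -> g, n -> p. Result: 'ugp'.

ugp


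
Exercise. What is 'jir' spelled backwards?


Reverse 'jir' character by character: 'rij'.

rij


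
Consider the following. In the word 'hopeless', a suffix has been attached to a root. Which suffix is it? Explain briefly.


The word 'hopeless' = 'hope' (root) + '-less' (suffix). The suffix is '-less'.

less


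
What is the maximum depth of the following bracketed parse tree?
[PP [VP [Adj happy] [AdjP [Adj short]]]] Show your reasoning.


Count bracket nesting levels:
'[' at pos 0: depth = 1
'[' at pos 4: depth = 2
'[' at pos 8: depth = 3
'[' at pos 20: depth = 3
'[' at pos 26: depth = 4
Maximum depth reached: 4

4


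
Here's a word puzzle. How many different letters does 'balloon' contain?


Unique letters in 'balloon': {a, b, l, n, o} = 5 distinct letters.

5


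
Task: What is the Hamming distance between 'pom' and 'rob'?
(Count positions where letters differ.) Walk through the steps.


Alignment:
Position 1: 'p' vs 'r' = DIFFER
Position 2: 'o' vs 'o' = match
Position 3: 'm' vs 'b' = DIFFER
Total differences: 2

2


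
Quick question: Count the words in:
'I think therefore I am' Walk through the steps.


Split into words: I | think | therefore | I | am = 5 words.

5


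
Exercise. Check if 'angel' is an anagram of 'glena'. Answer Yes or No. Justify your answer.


Sorted letters of 'angel': 'aegln'
Sorted letters of 'glena': 'aegln'
They match.

Yes


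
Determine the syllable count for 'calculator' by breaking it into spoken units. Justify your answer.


Break 'calculator' into syllables: cal-cu-la-tor -> cal | cu | la | tor = 4 syllables

4 syllables


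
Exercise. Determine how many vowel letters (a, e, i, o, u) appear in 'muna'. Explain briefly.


Vowels in 'muna': u, a = 2 vowels.

2


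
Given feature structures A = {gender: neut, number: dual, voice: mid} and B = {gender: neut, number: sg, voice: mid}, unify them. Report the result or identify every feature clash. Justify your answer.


Compare features:
gender: A=neut vs B=neut -> unified: neut
number: A=dual vs B=sg -> CLASH
voice: A=mid vs B=mid -> unified: mid
Clash detected on feature 'number' (dual vs sg); unification fails.

CLASH on 'number' (dual vs sg)


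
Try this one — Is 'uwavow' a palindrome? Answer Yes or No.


Forward: 'uwavow'
Reversed: 'wovawu'
They differ.

No


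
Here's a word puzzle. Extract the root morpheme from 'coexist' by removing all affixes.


Remove prefix 'co' from 'coexist' to get root 'exist'.

exist


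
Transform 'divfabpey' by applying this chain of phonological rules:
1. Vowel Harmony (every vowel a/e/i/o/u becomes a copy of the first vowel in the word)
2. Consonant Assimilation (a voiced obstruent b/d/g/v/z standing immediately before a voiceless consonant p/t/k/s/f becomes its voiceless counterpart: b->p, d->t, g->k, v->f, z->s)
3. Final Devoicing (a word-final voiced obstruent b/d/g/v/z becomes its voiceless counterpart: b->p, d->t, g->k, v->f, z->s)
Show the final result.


Starting form: 'divfabpey'
Rule 1: Vowel Harmony: all vowels become 'i' (matching first vowel). 'divfabpey' -> 'divfibpiy'
Rule 2: Consonant Assimilation: voiced obstruent before voiceless consonant becomes voiceless ('vf' -> 'ff', 'bp' -> 'pp'). 'divfibpiy' -> 'diffippiy'
Rule 3: Final Devoicing: final consonant 'y' is not one of the voiced obstruents b/d/g/v/z. No change.
Final form: 'diffippiy'

diffippiy


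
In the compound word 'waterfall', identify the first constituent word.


Split 'waterfall' into 'water' + 'fall'. The first part is 'water'.

water


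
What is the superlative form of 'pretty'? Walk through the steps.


Apply superlative formation (consonant + y: change y to i, add -est): 'pretty' -> 'prettiest'.

prettiest


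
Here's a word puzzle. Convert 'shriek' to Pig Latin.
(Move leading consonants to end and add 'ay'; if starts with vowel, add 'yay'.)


'shriek': move consonant cluster 'shr' to end and add 'ay': 'iekshray'.

iekshray


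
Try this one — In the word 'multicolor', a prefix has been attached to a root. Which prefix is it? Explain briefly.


The word 'multicolor' = 'multi' (prefix) + 'color' (root). The prefix is 'multi'.

multi


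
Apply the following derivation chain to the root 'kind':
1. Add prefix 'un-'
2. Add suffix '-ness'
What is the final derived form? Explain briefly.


Step 1: Add prefix 'un-' to 'kind' = 'unkind'
Step 2: Add suffix '-ness' to 'unkind' = 'unkindness'

unkindness


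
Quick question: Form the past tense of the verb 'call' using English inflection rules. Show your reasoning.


Apply rule: Add -ed. 'call' becomes 'called'.

called


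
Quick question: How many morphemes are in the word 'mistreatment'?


Decomposition: mis- (prefix) + treat (root) + -ment (suffix) = 3 morpheme(s)

3 morphemes


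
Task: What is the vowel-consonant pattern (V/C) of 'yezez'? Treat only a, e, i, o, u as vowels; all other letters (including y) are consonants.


Letter mapping: y = C, e = V, z = C, e = V, z = C.

CVCVC


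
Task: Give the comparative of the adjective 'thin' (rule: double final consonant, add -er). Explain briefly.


Apply comparative formation (double final consonant, add -er): 'thin' -> 'thinner'.

thinner


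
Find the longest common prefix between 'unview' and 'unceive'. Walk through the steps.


Compare from the start: 2 characters match: 'un'. Mismatch at position 3: 'v' vs 'c'.

un


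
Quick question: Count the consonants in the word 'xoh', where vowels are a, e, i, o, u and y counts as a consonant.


Consonants in 'xoh': x, h = 2 consonants.

2


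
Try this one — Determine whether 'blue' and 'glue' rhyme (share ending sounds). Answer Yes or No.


Rime (stressed vowel + following sounds) of 'blue': -ue = /uː/
Rime of 'glue': -ue = /uː/
/uː/ and /uː/ are the same ending sound, so the words rhyme.

Yes


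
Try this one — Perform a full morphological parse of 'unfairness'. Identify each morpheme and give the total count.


Step 1: Identify prefix: 'un' (meaning: not/reverse)
Step 2: Identify root: 'fair'
Step 3: Identify suffix(es): 'ness'
Decomposition: un- (prefix: not/reverse) + fair (root) + -ness (suffix: state of)
Total morphemes: 3

3 morphemes (un- (prefix: not/reverse) + fair (root) + -ness (suffix: state of))


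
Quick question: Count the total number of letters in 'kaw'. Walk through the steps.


Spell out 'kaw' and number each letter: k(1), a(2), w(3). Total: 3 letters.

3


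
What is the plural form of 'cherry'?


Apply rule: Change -y to -ies (consonant + y). 'cherry' becomes 'cherries'.

cherries


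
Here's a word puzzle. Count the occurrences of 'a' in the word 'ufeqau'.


Letter 'a' in 'ufeqau': found at position(s) 5 = 1 occurrence(s).

1


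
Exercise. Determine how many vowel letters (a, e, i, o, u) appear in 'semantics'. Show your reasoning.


Vowels in 'semantics': e, a, i = 3 vowels.

3


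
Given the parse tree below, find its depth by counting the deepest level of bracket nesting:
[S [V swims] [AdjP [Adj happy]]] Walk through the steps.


Count bracket nesting levels:
'[' at pos 0: depth = 1
'[' at pos 3: depth = 2
'[' at pos 13: depth = 2
'[' at pos 19: depth = 3
Maximum depth reached: 3

3


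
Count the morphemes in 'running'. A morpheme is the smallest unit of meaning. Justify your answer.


Decomposition: run (root) + -ing (suffix) = 2 morpheme(s)

2 morphemes


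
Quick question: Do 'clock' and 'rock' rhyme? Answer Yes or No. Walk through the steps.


Rime (stressed vowel + following sounds) of 'clock': -ock = /ɒk/
Rime of 'rock': -ock = /ɒk/
/ɒk/ and /ɒk/ are the same ending sound, so the words rhyme.

Yes


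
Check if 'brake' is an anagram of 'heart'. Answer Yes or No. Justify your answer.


Sorted letters of 'brake': 'abekr'
Sorted letters of 'heart': 'aehrt'
They do not match.

No


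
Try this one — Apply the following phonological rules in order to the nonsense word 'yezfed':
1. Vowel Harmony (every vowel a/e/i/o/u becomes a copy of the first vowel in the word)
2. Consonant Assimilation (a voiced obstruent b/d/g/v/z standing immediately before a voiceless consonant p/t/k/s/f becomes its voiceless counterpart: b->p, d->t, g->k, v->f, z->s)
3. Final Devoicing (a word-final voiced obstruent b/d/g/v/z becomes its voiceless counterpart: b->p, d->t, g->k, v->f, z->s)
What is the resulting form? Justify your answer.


Starting form: 'yezfed'
Rule 1: Vowel Harmony: all vowels already match. No change.
Rule 2: Consonant Assimilation: voiced obstruent before voiceless consonant becomes voiceless ('zf' -> 'sf'). 'yezfed' -> 'yesfed'
Rule 3: Final Devoicing: word-final voiced obstruent 'd' becomes voiceless 't'. 'yesfed' -> 'yesfet'
Final form: 'yesfet'

yesfet


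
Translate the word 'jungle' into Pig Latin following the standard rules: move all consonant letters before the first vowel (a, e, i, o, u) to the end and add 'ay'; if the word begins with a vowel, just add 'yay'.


'jungle': move consonant cluster 'j' to end and add 'ay': 'unglejay'.

unglejay


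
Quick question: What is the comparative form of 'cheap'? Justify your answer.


Apply comparative formation (add -er): 'cheap' -> 'cheaper'.

cheaper


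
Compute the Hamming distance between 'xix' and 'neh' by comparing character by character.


Alignment:
Position 1: 'x' vs 'n' = DIFFER
Position 2: 'i' vs 'e' = DIFFER
Position 3: 'x' vs 'h' = DIFFER
Total differences: 3

3


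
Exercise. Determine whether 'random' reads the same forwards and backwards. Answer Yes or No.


Forward: 'random'
Reversed: 'modnar'
They differ.

No


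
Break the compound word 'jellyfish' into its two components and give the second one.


Split 'jellyfish' into 'jelly' + 'fish'. The second part is 'fish'.

fish


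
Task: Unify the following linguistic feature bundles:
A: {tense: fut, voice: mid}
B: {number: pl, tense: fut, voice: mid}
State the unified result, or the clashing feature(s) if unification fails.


Compare features:
number: A=_ vs B=pl -> unified: pl
tense: A=fut vs B=fut -> unified: fut
voice: A=mid vs B=mid -> unified: mid
No clashes found.

Unified: {number: pl, tense: fut, voice: mid}


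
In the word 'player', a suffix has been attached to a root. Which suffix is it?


The word 'player' = 'play' (root) + '-er' (suffix). The suffix is '-er'.

er


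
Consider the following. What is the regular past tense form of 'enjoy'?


Apply rule: Add -ed. 'enjoy' becomes 'enjoyed'.

enjoyed


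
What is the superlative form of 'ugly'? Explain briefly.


Apply superlative formation (consonant + y: change y to i, add -est): 'ugly' -> 'ugliest'.

ugliest


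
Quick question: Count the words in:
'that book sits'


Split into words: that | book | sits = 3 words.

3


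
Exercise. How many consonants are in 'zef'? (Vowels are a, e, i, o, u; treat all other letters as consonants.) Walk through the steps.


Consonants in 'zef': z, f = 2 consonants.

2


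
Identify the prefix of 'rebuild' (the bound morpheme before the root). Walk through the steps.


The word 'rebuild' = 're' (prefix) + 'build' (root). The prefix is 're'.

re
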